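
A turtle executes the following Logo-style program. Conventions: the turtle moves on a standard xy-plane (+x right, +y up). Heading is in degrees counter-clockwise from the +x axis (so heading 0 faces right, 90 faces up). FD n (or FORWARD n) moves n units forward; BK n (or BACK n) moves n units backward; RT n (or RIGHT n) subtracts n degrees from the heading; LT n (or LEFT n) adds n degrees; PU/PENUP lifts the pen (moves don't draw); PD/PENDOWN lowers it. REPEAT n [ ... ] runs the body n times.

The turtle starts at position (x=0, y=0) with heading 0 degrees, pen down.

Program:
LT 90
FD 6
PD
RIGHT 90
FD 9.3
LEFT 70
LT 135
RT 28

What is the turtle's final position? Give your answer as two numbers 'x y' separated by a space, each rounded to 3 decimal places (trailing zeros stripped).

Answer: 9.3 6

Derivation:
Executing turtle program step by step:
Start: pos=(0,0), heading=0, pen down
LT 90: heading 0 -> 90
FD 6: (0,0) -> (0,6) [heading=90, draw]
PD: pen down
RT 90: heading 90 -> 0
FD 9.3: (0,6) -> (9.3,6) [heading=0, draw]
LT 70: heading 0 -> 70
LT 135: heading 70 -> 205
RT 28: heading 205 -> 177
Final: pos=(9.3,6), heading=177, 2 segment(s) drawn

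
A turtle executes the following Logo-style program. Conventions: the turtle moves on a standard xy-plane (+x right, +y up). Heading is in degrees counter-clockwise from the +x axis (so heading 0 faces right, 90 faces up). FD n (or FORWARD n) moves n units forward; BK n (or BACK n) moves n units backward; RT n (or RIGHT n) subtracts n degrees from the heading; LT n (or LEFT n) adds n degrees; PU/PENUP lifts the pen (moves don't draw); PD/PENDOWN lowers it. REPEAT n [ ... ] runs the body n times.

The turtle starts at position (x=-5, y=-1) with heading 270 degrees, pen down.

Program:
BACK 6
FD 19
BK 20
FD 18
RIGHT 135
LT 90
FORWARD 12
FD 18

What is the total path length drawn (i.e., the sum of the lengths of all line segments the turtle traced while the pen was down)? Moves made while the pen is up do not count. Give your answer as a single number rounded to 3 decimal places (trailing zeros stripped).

Answer: 93

Derivation:
Executing turtle program step by step:
Start: pos=(-5,-1), heading=270, pen down
BK 6: (-5,-1) -> (-5,5) [heading=270, draw]
FD 19: (-5,5) -> (-5,-14) [heading=270, draw]
BK 20: (-5,-14) -> (-5,6) [heading=270, draw]
FD 18: (-5,6) -> (-5,-12) [heading=270, draw]
RT 135: heading 270 -> 135
LT 90: heading 135 -> 225
FD 12: (-5,-12) -> (-13.485,-20.485) [heading=225, draw]
FD 18: (-13.485,-20.485) -> (-26.213,-33.213) [heading=225, draw]
Final: pos=(-26.213,-33.213), heading=225, 6 segment(s) drawn

Segment lengths:
  seg 1: (-5,-1) -> (-5,5), length = 6
  seg 2: (-5,5) -> (-5,-14), length = 19
  seg 3: (-5,-14) -> (-5,6), length = 20
  seg 4: (-5,6) -> (-5,-12), length = 18
  seg 5: (-5,-12) -> (-13.485,-20.485), length = 12
  seg 6: (-13.485,-20.485) -> (-26.213,-33.213), length = 18
Total = 93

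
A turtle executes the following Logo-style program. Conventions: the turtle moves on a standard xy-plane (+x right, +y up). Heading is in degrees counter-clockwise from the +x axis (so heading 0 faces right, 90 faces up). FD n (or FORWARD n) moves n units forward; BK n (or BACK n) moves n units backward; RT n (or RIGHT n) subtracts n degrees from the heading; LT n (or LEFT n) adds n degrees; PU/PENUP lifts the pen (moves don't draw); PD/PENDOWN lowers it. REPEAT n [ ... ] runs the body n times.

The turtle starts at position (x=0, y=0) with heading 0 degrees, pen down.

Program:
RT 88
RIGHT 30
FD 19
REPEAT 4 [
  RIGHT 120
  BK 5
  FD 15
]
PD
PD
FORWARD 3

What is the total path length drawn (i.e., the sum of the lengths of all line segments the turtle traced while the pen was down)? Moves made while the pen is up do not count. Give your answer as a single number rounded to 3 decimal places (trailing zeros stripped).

Answer: 102

Derivation:
Executing turtle program step by step:
Start: pos=(0,0), heading=0, pen down
RT 88: heading 0 -> 272
RT 30: heading 272 -> 242
FD 19: (0,0) -> (-8.92,-16.776) [heading=242, draw]
REPEAT 4 [
  -- iteration 1/4 --
  RT 120: heading 242 -> 122
  BK 5: (-8.92,-16.776) -> (-6.27,-21.016) [heading=122, draw]
  FD 15: (-6.27,-21.016) -> (-14.219,-8.296) [heading=122, draw]
  -- iteration 2/4 --
  RT 120: heading 122 -> 2
  BK 5: (-14.219,-8.296) -> (-19.216,-8.47) [heading=2, draw]
  FD 15: (-19.216,-8.47) -> (-4.225,-7.947) [heading=2, draw]
  -- iteration 3/4 --
  RT 120: heading 2 -> 242
  BK 5: (-4.225,-7.947) -> (-1.878,-3.532) [heading=242, draw]
  FD 15: (-1.878,-3.532) -> (-8.92,-16.776) [heading=242, draw]
  -- iteration 4/4 --
  RT 120: heading 242 -> 122
  BK 5: (-8.92,-16.776) -> (-6.27,-21.016) [heading=122, draw]
  FD 15: (-6.27,-21.016) -> (-14.219,-8.296) [heading=122, draw]
]
PD: pen down
PD: pen down
FD 3: (-14.219,-8.296) -> (-15.809,-5.751) [heading=122, draw]
Final: pos=(-15.809,-5.751), heading=122, 10 segment(s) drawn

Segment lengths:
  seg 1: (0,0) -> (-8.92,-16.776), length = 19
  seg 2: (-8.92,-16.776) -> (-6.27,-21.016), length = 5
  seg 3: (-6.27,-21.016) -> (-14.219,-8.296), length = 15
  seg 4: (-14.219,-8.296) -> (-19.216,-8.47), length = 5
  seg 5: (-19.216,-8.47) -> (-4.225,-7.947), length = 15
  seg 6: (-4.225,-7.947) -> (-1.878,-3.532), length = 5
  seg 7: (-1.878,-3.532) -> (-8.92,-16.776), length = 15
  seg 8: (-8.92,-16.776) -> (-6.27,-21.016), length = 5
  seg 9: (-6.27,-21.016) -> (-14.219,-8.296), length = 15
  seg 10: (-14.219,-8.296) -> (-15.809,-5.751), length = 3
Total = 102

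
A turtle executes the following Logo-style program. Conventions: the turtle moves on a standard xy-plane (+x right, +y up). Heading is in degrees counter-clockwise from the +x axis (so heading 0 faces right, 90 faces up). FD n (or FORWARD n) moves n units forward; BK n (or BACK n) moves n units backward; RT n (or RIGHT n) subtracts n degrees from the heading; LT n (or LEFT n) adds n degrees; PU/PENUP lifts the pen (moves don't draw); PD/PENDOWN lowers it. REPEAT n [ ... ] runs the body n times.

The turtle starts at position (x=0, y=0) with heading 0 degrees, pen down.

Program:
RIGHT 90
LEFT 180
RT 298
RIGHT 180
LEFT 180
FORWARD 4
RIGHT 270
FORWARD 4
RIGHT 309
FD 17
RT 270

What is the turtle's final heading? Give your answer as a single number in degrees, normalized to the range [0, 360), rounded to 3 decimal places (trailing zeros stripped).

Answer: 23

Derivation:
Executing turtle program step by step:
Start: pos=(0,0), heading=0, pen down
RT 90: heading 0 -> 270
LT 180: heading 270 -> 90
RT 298: heading 90 -> 152
RT 180: heading 152 -> 332
LT 180: heading 332 -> 152
FD 4: (0,0) -> (-3.532,1.878) [heading=152, draw]
RT 270: heading 152 -> 242
FD 4: (-3.532,1.878) -> (-5.41,-1.654) [heading=242, draw]
RT 309: heading 242 -> 293
FD 17: (-5.41,-1.654) -> (1.233,-17.302) [heading=293, draw]
RT 270: heading 293 -> 23
Final: pos=(1.233,-17.302), heading=23, 3 segment(s) drawn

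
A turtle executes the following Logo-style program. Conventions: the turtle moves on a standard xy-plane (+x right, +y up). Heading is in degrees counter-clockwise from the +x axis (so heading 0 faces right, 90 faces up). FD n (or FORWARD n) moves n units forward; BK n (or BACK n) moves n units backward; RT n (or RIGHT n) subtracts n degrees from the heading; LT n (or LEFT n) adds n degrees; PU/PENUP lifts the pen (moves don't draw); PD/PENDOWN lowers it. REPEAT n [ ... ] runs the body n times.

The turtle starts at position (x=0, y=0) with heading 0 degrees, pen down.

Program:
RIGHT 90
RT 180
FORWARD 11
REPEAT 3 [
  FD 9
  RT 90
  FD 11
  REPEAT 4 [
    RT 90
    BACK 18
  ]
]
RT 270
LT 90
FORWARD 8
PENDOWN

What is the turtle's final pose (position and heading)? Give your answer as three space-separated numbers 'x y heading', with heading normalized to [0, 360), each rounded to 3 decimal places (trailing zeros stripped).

Answer: 17 0 0

Derivation:
Executing turtle program step by step:
Start: pos=(0,0), heading=0, pen down
RT 90: heading 0 -> 270
RT 180: heading 270 -> 90
FD 11: (0,0) -> (0,11) [heading=90, draw]
REPEAT 3 [
  -- iteration 1/3 --
  FD 9: (0,11) -> (0,20) [heading=90, draw]
  RT 90: heading 90 -> 0
  FD 11: (0,20) -> (11,20) [heading=0, draw]
  REPEAT 4 [
    -- iteration 1/4 --
    RT 90: heading 0 -> 270
    BK 18: (11,20) -> (11,38) [heading=270, draw]
    -- iteration 2/4 --
    RT 90: heading 270 -> 180
    BK 18: (11,38) -> (29,38) [heading=180, draw]
    -- iteration 3/4 --
    RT 90: heading 180 -> 90
    BK 18: (29,38) -> (29,20) [heading=90, draw]
    -- iteration 4/4 --
    RT 90: heading 90 -> 0
    BK 18: (29,20) -> (11,20) [heading=0, draw]
  ]
  -- iteration 2/3 --
  FD 9: (11,20) -> (20,20) [heading=0, draw]
  RT 90: heading 0 -> 270
  FD 11: (20,20) -> (20,9) [heading=270, draw]
  REPEAT 4 [
    -- iteration 1/4 --
    RT 90: heading 270 -> 180
    BK 18: (20,9) -> (38,9) [heading=180, draw]
    -- iteration 2/4 --
    RT 90: heading 180 -> 90
    BK 18: (38,9) -> (38,-9) [heading=90, draw]
    -- iteration 3/4 --
    RT 90: heading 90 -> 0
    BK 18: (38,-9) -> (20,-9) [heading=0, draw]
    -- iteration 4/4 --
    RT 90: heading 0 -> 270
    BK 18: (20,-9) -> (20,9) [heading=270, draw]
  ]
  -- iteration 3/3 --
  FD 9: (20,9) -> (20,0) [heading=270, draw]
  RT 90: heading 270 -> 180
  FD 11: (20,0) -> (9,0) [heading=180, draw]
  REPEAT 4 [
    -- iteration 1/4 --
    RT 90: heading 180 -> 90
    BK 18: (9,0) -> (9,-18) [heading=90, draw]
    -- iteration 2/4 --
    RT 90: heading 90 -> 0
    BK 18: (9,-18) -> (-9,-18) [heading=0, draw]
    -- iteration 3/4 --
    RT 90: heading 0 -> 270
    BK 18: (-9,-18) -> (-9,0) [heading=270, draw]
    -- iteration 4/4 --
    RT 90: heading 270 -> 180
    BK 18: (-9,0) -> (9,0) [heading=180, draw]
  ]
]
RT 270: heading 180 -> 270
LT 90: heading 270 -> 0
FD 8: (9,0) -> (17,0) [heading=0, draw]
PD: pen down
Final: pos=(17,0), heading=0, 20 segment(s) drawn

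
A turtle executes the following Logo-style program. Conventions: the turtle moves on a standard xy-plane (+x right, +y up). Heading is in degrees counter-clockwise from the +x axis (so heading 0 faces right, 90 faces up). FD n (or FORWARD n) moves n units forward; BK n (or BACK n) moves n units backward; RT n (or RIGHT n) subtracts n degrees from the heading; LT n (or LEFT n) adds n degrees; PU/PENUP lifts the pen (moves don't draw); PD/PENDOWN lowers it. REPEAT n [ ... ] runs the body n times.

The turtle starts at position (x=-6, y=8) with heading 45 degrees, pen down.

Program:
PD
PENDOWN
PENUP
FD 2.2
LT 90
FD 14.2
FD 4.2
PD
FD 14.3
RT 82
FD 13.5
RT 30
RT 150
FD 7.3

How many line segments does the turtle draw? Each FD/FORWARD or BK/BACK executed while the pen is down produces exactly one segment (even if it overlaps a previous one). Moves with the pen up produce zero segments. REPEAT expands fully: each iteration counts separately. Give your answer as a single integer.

Executing turtle program step by step:
Start: pos=(-6,8), heading=45, pen down
PD: pen down
PD: pen down
PU: pen up
FD 2.2: (-6,8) -> (-4.444,9.556) [heading=45, move]
LT 90: heading 45 -> 135
FD 14.2: (-4.444,9.556) -> (-14.485,19.597) [heading=135, move]
FD 4.2: (-14.485,19.597) -> (-17.455,22.566) [heading=135, move]
PD: pen down
FD 14.3: (-17.455,22.566) -> (-27.567,32.678) [heading=135, draw]
RT 82: heading 135 -> 53
FD 13.5: (-27.567,32.678) -> (-19.442,43.46) [heading=53, draw]
RT 30: heading 53 -> 23
RT 150: heading 23 -> 233
FD 7.3: (-19.442,43.46) -> (-23.836,37.63) [heading=233, draw]
Final: pos=(-23.836,37.63), heading=233, 3 segment(s) drawn
Segments drawn: 3

Answer: 3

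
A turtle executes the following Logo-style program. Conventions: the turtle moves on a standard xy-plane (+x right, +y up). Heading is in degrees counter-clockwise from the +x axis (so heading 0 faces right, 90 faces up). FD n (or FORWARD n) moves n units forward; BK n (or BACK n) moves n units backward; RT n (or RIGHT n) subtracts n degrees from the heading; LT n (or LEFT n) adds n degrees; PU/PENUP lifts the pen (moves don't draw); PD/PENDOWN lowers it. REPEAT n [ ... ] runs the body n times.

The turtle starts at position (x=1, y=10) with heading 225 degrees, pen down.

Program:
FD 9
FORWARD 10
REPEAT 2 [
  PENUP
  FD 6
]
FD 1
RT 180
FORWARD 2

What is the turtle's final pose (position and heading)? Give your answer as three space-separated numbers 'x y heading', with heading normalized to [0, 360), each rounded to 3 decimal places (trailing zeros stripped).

Answer: -20.213 -11.213 45

Derivation:
Executing turtle program step by step:
Start: pos=(1,10), heading=225, pen down
FD 9: (1,10) -> (-5.364,3.636) [heading=225, draw]
FD 10: (-5.364,3.636) -> (-12.435,-3.435) [heading=225, draw]
REPEAT 2 [
  -- iteration 1/2 --
  PU: pen up
  FD 6: (-12.435,-3.435) -> (-16.678,-7.678) [heading=225, move]
  -- iteration 2/2 --
  PU: pen up
  FD 6: (-16.678,-7.678) -> (-20.92,-11.92) [heading=225, move]
]
FD 1: (-20.92,-11.92) -> (-21.627,-12.627) [heading=225, move]
RT 180: heading 225 -> 45
FD 2: (-21.627,-12.627) -> (-20.213,-11.213) [heading=45, move]
Final: pos=(-20.213,-11.213), heading=45, 2 segment(s) drawn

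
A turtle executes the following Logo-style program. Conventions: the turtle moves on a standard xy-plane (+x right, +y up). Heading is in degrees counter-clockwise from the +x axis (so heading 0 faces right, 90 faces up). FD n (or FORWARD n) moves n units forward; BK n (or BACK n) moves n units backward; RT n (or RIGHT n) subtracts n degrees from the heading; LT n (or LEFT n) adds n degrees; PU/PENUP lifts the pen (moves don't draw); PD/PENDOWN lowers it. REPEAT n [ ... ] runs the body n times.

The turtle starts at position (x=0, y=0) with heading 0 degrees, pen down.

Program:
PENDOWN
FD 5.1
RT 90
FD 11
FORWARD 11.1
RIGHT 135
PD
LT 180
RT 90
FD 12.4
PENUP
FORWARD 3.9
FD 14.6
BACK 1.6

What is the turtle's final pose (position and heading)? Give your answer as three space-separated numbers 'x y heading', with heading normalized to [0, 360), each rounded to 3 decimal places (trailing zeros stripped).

Executing turtle program step by step:
Start: pos=(0,0), heading=0, pen down
PD: pen down
FD 5.1: (0,0) -> (5.1,0) [heading=0, draw]
RT 90: heading 0 -> 270
FD 11: (5.1,0) -> (5.1,-11) [heading=270, draw]
FD 11.1: (5.1,-11) -> (5.1,-22.1) [heading=270, draw]
RT 135: heading 270 -> 135
PD: pen down
LT 180: heading 135 -> 315
RT 90: heading 315 -> 225
FD 12.4: (5.1,-22.1) -> (-3.668,-30.868) [heading=225, draw]
PU: pen up
FD 3.9: (-3.668,-30.868) -> (-6.426,-33.626) [heading=225, move]
FD 14.6: (-6.426,-33.626) -> (-16.75,-43.95) [heading=225, move]
BK 1.6: (-16.75,-43.95) -> (-15.618,-42.818) [heading=225, move]
Final: pos=(-15.618,-42.818), heading=225, 4 segment(s) drawn

Answer: -15.618 -42.818 225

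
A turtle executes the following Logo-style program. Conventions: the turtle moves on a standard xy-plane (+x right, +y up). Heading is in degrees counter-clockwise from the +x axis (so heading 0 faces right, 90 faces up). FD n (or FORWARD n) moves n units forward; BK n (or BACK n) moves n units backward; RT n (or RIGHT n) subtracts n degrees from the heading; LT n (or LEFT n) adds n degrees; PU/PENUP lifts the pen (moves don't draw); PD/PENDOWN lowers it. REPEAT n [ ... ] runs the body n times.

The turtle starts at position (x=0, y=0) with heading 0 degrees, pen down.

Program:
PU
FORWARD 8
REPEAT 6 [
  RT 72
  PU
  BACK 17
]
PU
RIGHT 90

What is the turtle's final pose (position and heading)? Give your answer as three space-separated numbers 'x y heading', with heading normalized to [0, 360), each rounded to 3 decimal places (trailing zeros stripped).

Executing turtle program step by step:
Start: pos=(0,0), heading=0, pen down
PU: pen up
FD 8: (0,0) -> (8,0) [heading=0, move]
REPEAT 6 [
  -- iteration 1/6 --
  RT 72: heading 0 -> 288
  PU: pen up
  BK 17: (8,0) -> (2.747,16.168) [heading=288, move]
  -- iteration 2/6 --
  RT 72: heading 288 -> 216
  PU: pen up
  BK 17: (2.747,16.168) -> (16.5,26.16) [heading=216, move]
  -- iteration 3/6 --
  RT 72: heading 216 -> 144
  PU: pen up
  BK 17: (16.5,26.16) -> (30.253,16.168) [heading=144, move]
  -- iteration 4/6 --
  RT 72: heading 144 -> 72
  PU: pen up
  BK 17: (30.253,16.168) -> (25,0) [heading=72, move]
  -- iteration 5/6 --
  RT 72: heading 72 -> 0
  PU: pen up
  BK 17: (25,0) -> (8,0) [heading=0, move]
  -- iteration 6/6 --
  RT 72: heading 0 -> 288
  PU: pen up
  BK 17: (8,0) -> (2.747,16.168) [heading=288, move]
]
PU: pen up
RT 90: heading 288 -> 198
Final: pos=(2.747,16.168), heading=198, 0 segment(s) drawn

Answer: 2.747 16.168 198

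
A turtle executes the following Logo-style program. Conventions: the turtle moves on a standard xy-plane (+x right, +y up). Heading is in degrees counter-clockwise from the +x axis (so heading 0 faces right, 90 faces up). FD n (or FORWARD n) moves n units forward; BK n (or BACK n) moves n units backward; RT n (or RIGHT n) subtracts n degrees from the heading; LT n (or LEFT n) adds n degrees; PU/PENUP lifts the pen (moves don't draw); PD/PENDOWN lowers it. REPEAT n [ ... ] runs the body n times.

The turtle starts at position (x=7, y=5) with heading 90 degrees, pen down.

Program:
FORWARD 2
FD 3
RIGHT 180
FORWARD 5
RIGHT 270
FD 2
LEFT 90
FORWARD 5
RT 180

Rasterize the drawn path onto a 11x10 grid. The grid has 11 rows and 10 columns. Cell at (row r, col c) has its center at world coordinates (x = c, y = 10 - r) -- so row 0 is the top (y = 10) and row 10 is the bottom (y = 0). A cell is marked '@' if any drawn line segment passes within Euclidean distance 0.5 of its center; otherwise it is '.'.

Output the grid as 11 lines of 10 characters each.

Segment 0: (7,5) -> (7,7)
Segment 1: (7,7) -> (7,10)
Segment 2: (7,10) -> (7,5)
Segment 3: (7,5) -> (9,5)
Segment 4: (9,5) -> (9,10)

Answer: .......@.@
.......@.@
.......@.@
.......@.@
.......@.@
.......@@@
..........
..........
..........
..........
..........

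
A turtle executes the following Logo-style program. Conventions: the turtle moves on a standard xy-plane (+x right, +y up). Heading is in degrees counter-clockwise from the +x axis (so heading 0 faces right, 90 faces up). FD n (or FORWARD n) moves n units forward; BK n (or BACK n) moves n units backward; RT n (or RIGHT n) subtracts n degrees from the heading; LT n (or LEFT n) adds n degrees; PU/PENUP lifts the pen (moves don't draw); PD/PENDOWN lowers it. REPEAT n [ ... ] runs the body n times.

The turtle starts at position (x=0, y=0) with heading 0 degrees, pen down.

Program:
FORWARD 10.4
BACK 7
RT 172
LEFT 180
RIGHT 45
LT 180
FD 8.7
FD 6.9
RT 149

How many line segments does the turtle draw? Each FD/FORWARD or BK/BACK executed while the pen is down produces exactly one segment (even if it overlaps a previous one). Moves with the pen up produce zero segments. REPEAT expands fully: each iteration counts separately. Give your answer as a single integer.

Answer: 4

Derivation:
Executing turtle program step by step:
Start: pos=(0,0), heading=0, pen down
FD 10.4: (0,0) -> (10.4,0) [heading=0, draw]
BK 7: (10.4,0) -> (3.4,0) [heading=0, draw]
RT 172: heading 0 -> 188
LT 180: heading 188 -> 8
RT 45: heading 8 -> 323
LT 180: heading 323 -> 143
FD 8.7: (3.4,0) -> (-3.548,5.236) [heading=143, draw]
FD 6.9: (-3.548,5.236) -> (-9.059,9.388) [heading=143, draw]
RT 149: heading 143 -> 354
Final: pos=(-9.059,9.388), heading=354, 4 segment(s) drawn
Segments drawn: 4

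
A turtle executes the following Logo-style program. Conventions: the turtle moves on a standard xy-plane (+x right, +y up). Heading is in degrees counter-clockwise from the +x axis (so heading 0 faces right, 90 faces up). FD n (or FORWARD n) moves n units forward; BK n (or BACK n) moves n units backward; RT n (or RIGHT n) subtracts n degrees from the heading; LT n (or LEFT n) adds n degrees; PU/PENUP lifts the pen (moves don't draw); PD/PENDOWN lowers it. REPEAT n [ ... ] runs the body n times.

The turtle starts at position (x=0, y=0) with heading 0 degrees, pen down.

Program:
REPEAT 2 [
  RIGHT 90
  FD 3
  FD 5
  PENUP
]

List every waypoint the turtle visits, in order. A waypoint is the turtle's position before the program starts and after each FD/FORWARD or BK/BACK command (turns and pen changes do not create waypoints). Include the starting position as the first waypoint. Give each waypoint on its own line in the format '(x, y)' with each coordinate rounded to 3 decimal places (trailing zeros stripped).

Executing turtle program step by step:
Start: pos=(0,0), heading=0, pen down
REPEAT 2 [
  -- iteration 1/2 --
  RT 90: heading 0 -> 270
  FD 3: (0,0) -> (0,-3) [heading=270, draw]
  FD 5: (0,-3) -> (0,-8) [heading=270, draw]
  PU: pen up
  -- iteration 2/2 --
  RT 90: heading 270 -> 180
  FD 3: (0,-8) -> (-3,-8) [heading=180, move]
  FD 5: (-3,-8) -> (-8,-8) [heading=180, move]
  PU: pen up
]
Final: pos=(-8,-8), heading=180, 2 segment(s) drawn
Waypoints (5 total):
(0, 0)
(0, -3)
(0, -8)
(-3, -8)
(-8, -8)

Answer: (0, 0)
(0, -3)
(0, -8)
(-3, -8)
(-8, -8)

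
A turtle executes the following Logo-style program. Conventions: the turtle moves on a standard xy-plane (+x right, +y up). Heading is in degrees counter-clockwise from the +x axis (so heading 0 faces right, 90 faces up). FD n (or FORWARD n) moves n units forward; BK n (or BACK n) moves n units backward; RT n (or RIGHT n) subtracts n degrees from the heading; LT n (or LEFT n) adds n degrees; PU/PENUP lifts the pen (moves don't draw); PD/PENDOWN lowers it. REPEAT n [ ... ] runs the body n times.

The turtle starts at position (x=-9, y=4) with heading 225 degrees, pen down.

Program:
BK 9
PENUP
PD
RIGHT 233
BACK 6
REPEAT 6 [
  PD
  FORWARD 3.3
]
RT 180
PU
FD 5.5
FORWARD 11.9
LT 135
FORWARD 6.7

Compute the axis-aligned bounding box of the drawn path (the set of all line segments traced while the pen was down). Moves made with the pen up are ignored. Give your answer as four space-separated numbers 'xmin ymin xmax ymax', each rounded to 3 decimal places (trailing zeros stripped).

Answer: -9 4 11.03 11.199

Derivation:
Executing turtle program step by step:
Start: pos=(-9,4), heading=225, pen down
BK 9: (-9,4) -> (-2.636,10.364) [heading=225, draw]
PU: pen up
PD: pen down
RT 233: heading 225 -> 352
BK 6: (-2.636,10.364) -> (-8.578,11.199) [heading=352, draw]
REPEAT 6 [
  -- iteration 1/6 --
  PD: pen down
  FD 3.3: (-8.578,11.199) -> (-5.31,10.74) [heading=352, draw]
  -- iteration 2/6 --
  PD: pen down
  FD 3.3: (-5.31,10.74) -> (-2.042,10.28) [heading=352, draw]
  -- iteration 3/6 --
  PD: pen down
  FD 3.3: (-2.042,10.28) -> (1.226,9.821) [heading=352, draw]
  -- iteration 4/6 --
  PD: pen down
  FD 3.3: (1.226,9.821) -> (4.494,9.362) [heading=352, draw]
  -- iteration 5/6 --
  PD: pen down
  FD 3.3: (4.494,9.362) -> (7.762,8.903) [heading=352, draw]
  -- iteration 6/6 --
  PD: pen down
  FD 3.3: (7.762,8.903) -> (11.03,8.443) [heading=352, draw]
]
RT 180: heading 352 -> 172
PU: pen up
FD 5.5: (11.03,8.443) -> (5.583,9.209) [heading=172, move]
FD 11.9: (5.583,9.209) -> (-6.201,10.865) [heading=172, move]
LT 135: heading 172 -> 307
FD 6.7: (-6.201,10.865) -> (-2.169,5.514) [heading=307, move]
Final: pos=(-2.169,5.514), heading=307, 8 segment(s) drawn

Segment endpoints: x in {-9, -8.578, -5.31, -2.636, -2.042, 1.226, 4.494, 7.762, 11.03}, y in {4, 8.443, 8.903, 9.362, 9.821, 10.28, 10.364, 10.74, 11.199}
xmin=-9, ymin=4, xmax=11.03, ymax=11.199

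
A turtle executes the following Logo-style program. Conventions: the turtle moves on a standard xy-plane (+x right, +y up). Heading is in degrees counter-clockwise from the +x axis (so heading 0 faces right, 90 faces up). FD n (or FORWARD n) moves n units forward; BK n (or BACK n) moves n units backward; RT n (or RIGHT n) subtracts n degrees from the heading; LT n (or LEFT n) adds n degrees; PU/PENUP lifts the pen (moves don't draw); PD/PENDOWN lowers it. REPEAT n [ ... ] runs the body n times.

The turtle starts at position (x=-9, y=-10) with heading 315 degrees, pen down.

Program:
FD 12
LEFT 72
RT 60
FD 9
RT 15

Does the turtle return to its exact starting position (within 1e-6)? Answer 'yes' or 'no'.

Answer: no

Derivation:
Executing turtle program step by step:
Start: pos=(-9,-10), heading=315, pen down
FD 12: (-9,-10) -> (-0.515,-18.485) [heading=315, draw]
LT 72: heading 315 -> 27
RT 60: heading 27 -> 327
FD 9: (-0.515,-18.485) -> (7.033,-23.387) [heading=327, draw]
RT 15: heading 327 -> 312
Final: pos=(7.033,-23.387), heading=312, 2 segment(s) drawn

Start position: (-9, -10)
Final position: (7.033, -23.387)
Distance = 20.887; >= 1e-6 -> NOT closed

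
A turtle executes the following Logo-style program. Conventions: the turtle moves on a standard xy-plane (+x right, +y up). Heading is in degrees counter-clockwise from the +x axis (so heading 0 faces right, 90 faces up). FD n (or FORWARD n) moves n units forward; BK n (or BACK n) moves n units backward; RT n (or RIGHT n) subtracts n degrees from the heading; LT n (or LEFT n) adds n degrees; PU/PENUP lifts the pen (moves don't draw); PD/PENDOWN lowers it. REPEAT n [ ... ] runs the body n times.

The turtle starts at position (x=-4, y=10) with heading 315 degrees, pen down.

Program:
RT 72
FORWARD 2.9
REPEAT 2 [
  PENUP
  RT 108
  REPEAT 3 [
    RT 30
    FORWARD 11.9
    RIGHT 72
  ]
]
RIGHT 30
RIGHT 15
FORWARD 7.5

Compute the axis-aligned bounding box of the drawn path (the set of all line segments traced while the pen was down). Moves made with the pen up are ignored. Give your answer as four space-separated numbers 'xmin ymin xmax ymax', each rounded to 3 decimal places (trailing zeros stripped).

Answer: -5.317 7.416 -4 10

Derivation:
Executing turtle program step by step:
Start: pos=(-4,10), heading=315, pen down
RT 72: heading 315 -> 243
FD 2.9: (-4,10) -> (-5.317,7.416) [heading=243, draw]
REPEAT 2 [
  -- iteration 1/2 --
  PU: pen up
  RT 108: heading 243 -> 135
  REPEAT 3 [
    -- iteration 1/3 --
    RT 30: heading 135 -> 105
    FD 11.9: (-5.317,7.416) -> (-8.397,18.911) [heading=105, move]
    RT 72: heading 105 -> 33
    -- iteration 2/3 --
    RT 30: heading 33 -> 3
    FD 11.9: (-8.397,18.911) -> (3.487,19.533) [heading=3, move]
    RT 72: heading 3 -> 291
    -- iteration 3/3 --
    RT 30: heading 291 -> 261
    FD 11.9: (3.487,19.533) -> (1.626,7.78) [heading=261, move]
    RT 72: heading 261 -> 189
  ]
  -- iteration 2/2 --
  PU: pen up
  RT 108: heading 189 -> 81
  REPEAT 3 [
    -- iteration 1/3 --
    RT 30: heading 81 -> 51
    FD 11.9: (1.626,7.78) -> (9.115,17.028) [heading=51, move]
    RT 72: heading 51 -> 339
    -- iteration 2/3 --
    RT 30: heading 339 -> 309
    FD 11.9: (9.115,17.028) -> (16.603,7.78) [heading=309, move]
    RT 72: heading 309 -> 237
    -- iteration 3/3 --
    RT 30: heading 237 -> 207
    FD 11.9: (16.603,7.78) -> (6,2.377) [heading=207, move]
    RT 72: heading 207 -> 135
  ]
]
RT 30: heading 135 -> 105
RT 15: heading 105 -> 90
FD 7.5: (6,2.377) -> (6,9.877) [heading=90, move]
Final: pos=(6,9.877), heading=90, 1 segment(s) drawn

Segment endpoints: x in {-5.317, -4}, y in {7.416, 10}
xmin=-5.317, ymin=7.416, xmax=-4, ymax=10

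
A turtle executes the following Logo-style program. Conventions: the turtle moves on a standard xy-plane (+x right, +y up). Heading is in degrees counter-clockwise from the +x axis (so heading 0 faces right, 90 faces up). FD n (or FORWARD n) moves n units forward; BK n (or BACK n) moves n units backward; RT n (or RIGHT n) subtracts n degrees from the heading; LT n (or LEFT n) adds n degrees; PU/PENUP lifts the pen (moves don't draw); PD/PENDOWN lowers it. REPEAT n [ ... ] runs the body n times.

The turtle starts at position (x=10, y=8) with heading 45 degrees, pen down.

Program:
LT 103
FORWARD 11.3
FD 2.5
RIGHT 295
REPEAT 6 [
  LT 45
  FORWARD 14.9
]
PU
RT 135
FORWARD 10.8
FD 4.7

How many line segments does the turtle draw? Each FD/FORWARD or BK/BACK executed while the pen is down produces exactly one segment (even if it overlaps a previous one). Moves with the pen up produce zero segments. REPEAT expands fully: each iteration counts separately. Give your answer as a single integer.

Executing turtle program step by step:
Start: pos=(10,8), heading=45, pen down
LT 103: heading 45 -> 148
FD 11.3: (10,8) -> (0.417,13.988) [heading=148, draw]
FD 2.5: (0.417,13.988) -> (-1.703,15.313) [heading=148, draw]
RT 295: heading 148 -> 213
REPEAT 6 [
  -- iteration 1/6 --
  LT 45: heading 213 -> 258
  FD 14.9: (-1.703,15.313) -> (-4.801,0.738) [heading=258, draw]
  -- iteration 2/6 --
  LT 45: heading 258 -> 303
  FD 14.9: (-4.801,0.738) -> (3.314,-11.758) [heading=303, draw]
  -- iteration 3/6 --
  LT 45: heading 303 -> 348
  FD 14.9: (3.314,-11.758) -> (17.889,-14.856) [heading=348, draw]
  -- iteration 4/6 --
  LT 45: heading 348 -> 33
  FD 14.9: (17.889,-14.856) -> (30.385,-6.74) [heading=33, draw]
  -- iteration 5/6 --
  LT 45: heading 33 -> 78
  FD 14.9: (30.385,-6.74) -> (33.483,7.834) [heading=78, draw]
  -- iteration 6/6 --
  LT 45: heading 78 -> 123
  FD 14.9: (33.483,7.834) -> (25.368,20.33) [heading=123, draw]
]
PU: pen up
RT 135: heading 123 -> 348
FD 10.8: (25.368,20.33) -> (35.932,18.085) [heading=348, move]
FD 4.7: (35.932,18.085) -> (40.529,17.107) [heading=348, move]
Final: pos=(40.529,17.107), heading=348, 8 segment(s) drawn
Segments drawn: 8

Answer: 8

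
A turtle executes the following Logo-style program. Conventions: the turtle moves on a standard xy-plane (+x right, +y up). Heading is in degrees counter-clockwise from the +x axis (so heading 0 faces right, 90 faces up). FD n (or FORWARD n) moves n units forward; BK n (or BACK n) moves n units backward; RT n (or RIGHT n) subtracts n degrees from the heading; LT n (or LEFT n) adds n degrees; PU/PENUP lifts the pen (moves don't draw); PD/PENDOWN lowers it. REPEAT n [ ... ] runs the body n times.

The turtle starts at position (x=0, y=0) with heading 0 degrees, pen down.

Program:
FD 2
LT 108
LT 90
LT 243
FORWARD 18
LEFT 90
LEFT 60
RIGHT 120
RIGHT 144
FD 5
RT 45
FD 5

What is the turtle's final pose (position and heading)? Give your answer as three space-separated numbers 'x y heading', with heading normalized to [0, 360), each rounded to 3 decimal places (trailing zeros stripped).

Executing turtle program step by step:
Start: pos=(0,0), heading=0, pen down
FD 2: (0,0) -> (2,0) [heading=0, draw]
LT 108: heading 0 -> 108
LT 90: heading 108 -> 198
LT 243: heading 198 -> 81
FD 18: (2,0) -> (4.816,17.778) [heading=81, draw]
LT 90: heading 81 -> 171
LT 60: heading 171 -> 231
RT 120: heading 231 -> 111
RT 144: heading 111 -> 327
FD 5: (4.816,17.778) -> (9.009,15.055) [heading=327, draw]
RT 45: heading 327 -> 282
FD 5: (9.009,15.055) -> (10.049,10.164) [heading=282, draw]
Final: pos=(10.049,10.164), heading=282, 4 segment(s) drawn

Answer: 10.049 10.164 282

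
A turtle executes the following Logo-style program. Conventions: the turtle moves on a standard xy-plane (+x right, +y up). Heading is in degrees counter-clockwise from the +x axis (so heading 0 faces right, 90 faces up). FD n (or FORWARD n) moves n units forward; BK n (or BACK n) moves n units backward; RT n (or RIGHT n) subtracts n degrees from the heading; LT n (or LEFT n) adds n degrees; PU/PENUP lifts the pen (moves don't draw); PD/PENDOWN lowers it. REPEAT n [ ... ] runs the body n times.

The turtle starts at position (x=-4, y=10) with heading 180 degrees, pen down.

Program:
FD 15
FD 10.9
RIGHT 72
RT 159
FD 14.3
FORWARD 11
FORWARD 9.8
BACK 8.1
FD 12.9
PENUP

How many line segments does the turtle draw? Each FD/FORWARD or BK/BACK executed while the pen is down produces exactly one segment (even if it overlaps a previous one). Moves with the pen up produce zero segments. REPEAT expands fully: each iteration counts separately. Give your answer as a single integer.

Executing turtle program step by step:
Start: pos=(-4,10), heading=180, pen down
FD 15: (-4,10) -> (-19,10) [heading=180, draw]
FD 10.9: (-19,10) -> (-29.9,10) [heading=180, draw]
RT 72: heading 180 -> 108
RT 159: heading 108 -> 309
FD 14.3: (-29.9,10) -> (-20.901,-1.113) [heading=309, draw]
FD 11: (-20.901,-1.113) -> (-13.978,-9.662) [heading=309, draw]
FD 9.8: (-13.978,-9.662) -> (-7.811,-17.278) [heading=309, draw]
BK 8.1: (-7.811,-17.278) -> (-12.908,-10.983) [heading=309, draw]
FD 12.9: (-12.908,-10.983) -> (-4.79,-21.008) [heading=309, draw]
PU: pen up
Final: pos=(-4.79,-21.008), heading=309, 7 segment(s) drawn
Segments drawn: 7

Answer: 7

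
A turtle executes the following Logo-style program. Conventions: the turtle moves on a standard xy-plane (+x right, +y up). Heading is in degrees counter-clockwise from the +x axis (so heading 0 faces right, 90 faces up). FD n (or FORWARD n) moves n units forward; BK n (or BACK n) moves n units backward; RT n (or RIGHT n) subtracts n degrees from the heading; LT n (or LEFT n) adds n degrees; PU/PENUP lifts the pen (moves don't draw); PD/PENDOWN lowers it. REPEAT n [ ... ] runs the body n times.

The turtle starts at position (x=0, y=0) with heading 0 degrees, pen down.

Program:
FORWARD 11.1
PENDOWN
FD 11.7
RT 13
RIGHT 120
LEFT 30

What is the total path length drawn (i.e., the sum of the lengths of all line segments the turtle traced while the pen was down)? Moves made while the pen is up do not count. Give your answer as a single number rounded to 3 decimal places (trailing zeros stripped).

Executing turtle program step by step:
Start: pos=(0,0), heading=0, pen down
FD 11.1: (0,0) -> (11.1,0) [heading=0, draw]
PD: pen down
FD 11.7: (11.1,0) -> (22.8,0) [heading=0, draw]
RT 13: heading 0 -> 347
RT 120: heading 347 -> 227
LT 30: heading 227 -> 257
Final: pos=(22.8,0), heading=257, 2 segment(s) drawn

Segment lengths:
  seg 1: (0,0) -> (11.1,0), length = 11.1
  seg 2: (11.1,0) -> (22.8,0), length = 11.7
Total = 22.8

Answer: 22.8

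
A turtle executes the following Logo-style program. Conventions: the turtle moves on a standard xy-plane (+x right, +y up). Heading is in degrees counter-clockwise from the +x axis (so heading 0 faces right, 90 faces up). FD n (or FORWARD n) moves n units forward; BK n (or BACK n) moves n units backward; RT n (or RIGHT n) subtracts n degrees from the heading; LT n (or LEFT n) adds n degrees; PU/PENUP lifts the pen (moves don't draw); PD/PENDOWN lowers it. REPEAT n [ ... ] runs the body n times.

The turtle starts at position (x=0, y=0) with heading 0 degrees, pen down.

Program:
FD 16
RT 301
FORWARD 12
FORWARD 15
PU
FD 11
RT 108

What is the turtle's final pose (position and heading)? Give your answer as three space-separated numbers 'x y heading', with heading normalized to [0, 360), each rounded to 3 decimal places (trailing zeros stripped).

Answer: 35.571 32.572 311

Derivation:
Executing turtle program step by step:
Start: pos=(0,0), heading=0, pen down
FD 16: (0,0) -> (16,0) [heading=0, draw]
RT 301: heading 0 -> 59
FD 12: (16,0) -> (22.18,10.286) [heading=59, draw]
FD 15: (22.18,10.286) -> (29.906,23.144) [heading=59, draw]
PU: pen up
FD 11: (29.906,23.144) -> (35.571,32.572) [heading=59, move]
RT 108: heading 59 -> 311
Final: pos=(35.571,32.572), heading=311, 3 segment(s) drawn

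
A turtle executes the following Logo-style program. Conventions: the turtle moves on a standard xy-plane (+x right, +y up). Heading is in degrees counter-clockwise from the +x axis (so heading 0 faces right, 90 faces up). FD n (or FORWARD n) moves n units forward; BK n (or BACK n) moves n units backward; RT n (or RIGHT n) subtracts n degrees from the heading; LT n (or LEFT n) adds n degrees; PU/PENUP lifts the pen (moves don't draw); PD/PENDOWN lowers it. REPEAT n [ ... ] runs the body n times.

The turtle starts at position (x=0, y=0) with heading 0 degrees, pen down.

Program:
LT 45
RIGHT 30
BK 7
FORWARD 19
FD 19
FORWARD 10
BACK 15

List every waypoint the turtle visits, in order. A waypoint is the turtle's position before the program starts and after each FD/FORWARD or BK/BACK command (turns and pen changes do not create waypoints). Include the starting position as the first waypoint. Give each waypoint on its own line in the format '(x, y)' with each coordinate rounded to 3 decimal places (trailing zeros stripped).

Answer: (0, 0)
(-6.761, -1.812)
(11.591, 3.106)
(29.944, 8.023)
(39.603, 10.612)
(25.114, 6.729)

Derivation:
Executing turtle program step by step:
Start: pos=(0,0), heading=0, pen down
LT 45: heading 0 -> 45
RT 30: heading 45 -> 15
BK 7: (0,0) -> (-6.761,-1.812) [heading=15, draw]
FD 19: (-6.761,-1.812) -> (11.591,3.106) [heading=15, draw]
FD 19: (11.591,3.106) -> (29.944,8.023) [heading=15, draw]
FD 10: (29.944,8.023) -> (39.603,10.612) [heading=15, draw]
BK 15: (39.603,10.612) -> (25.114,6.729) [heading=15, draw]
Final: pos=(25.114,6.729), heading=15, 5 segment(s) drawn
Waypoints (6 total):
(0, 0)
(-6.761, -1.812)
(11.591, 3.106)
(29.944, 8.023)
(39.603, 10.612)
(25.114, 6.729)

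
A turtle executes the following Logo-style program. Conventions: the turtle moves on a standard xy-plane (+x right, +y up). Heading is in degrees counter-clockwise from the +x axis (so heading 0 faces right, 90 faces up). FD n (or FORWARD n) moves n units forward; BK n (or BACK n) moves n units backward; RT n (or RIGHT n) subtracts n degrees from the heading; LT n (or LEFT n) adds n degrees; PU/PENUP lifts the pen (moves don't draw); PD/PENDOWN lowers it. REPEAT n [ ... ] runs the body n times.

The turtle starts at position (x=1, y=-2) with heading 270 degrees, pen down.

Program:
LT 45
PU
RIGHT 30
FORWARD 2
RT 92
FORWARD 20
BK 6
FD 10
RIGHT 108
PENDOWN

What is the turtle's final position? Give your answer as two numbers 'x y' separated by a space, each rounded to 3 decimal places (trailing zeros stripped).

Answer: -21.867 -9.331

Derivation:
Executing turtle program step by step:
Start: pos=(1,-2), heading=270, pen down
LT 45: heading 270 -> 315
PU: pen up
RT 30: heading 315 -> 285
FD 2: (1,-2) -> (1.518,-3.932) [heading=285, move]
RT 92: heading 285 -> 193
FD 20: (1.518,-3.932) -> (-17.97,-8.431) [heading=193, move]
BK 6: (-17.97,-8.431) -> (-12.124,-7.081) [heading=193, move]
FD 10: (-12.124,-7.081) -> (-21.867,-9.331) [heading=193, move]
RT 108: heading 193 -> 85
PD: pen down
Final: pos=(-21.867,-9.331), heading=85, 0 segment(s) drawn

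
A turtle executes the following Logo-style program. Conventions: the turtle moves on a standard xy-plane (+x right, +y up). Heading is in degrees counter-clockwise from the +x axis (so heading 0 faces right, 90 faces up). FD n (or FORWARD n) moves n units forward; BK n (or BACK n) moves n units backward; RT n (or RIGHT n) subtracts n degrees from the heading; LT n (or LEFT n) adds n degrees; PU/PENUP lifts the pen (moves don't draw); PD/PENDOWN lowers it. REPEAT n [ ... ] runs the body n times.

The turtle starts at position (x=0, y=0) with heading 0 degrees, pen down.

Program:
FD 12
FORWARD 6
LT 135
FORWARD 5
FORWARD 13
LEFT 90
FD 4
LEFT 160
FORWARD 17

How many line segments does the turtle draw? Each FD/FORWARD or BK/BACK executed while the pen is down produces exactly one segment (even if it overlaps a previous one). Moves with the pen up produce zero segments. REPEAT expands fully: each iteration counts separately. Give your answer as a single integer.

Answer: 6

Derivation:
Executing turtle program step by step:
Start: pos=(0,0), heading=0, pen down
FD 12: (0,0) -> (12,0) [heading=0, draw]
FD 6: (12,0) -> (18,0) [heading=0, draw]
LT 135: heading 0 -> 135
FD 5: (18,0) -> (14.464,3.536) [heading=135, draw]
FD 13: (14.464,3.536) -> (5.272,12.728) [heading=135, draw]
LT 90: heading 135 -> 225
FD 4: (5.272,12.728) -> (2.444,9.899) [heading=225, draw]
LT 160: heading 225 -> 25
FD 17: (2.444,9.899) -> (17.851,17.084) [heading=25, draw]
Final: pos=(17.851,17.084), heading=25, 6 segment(s) drawn
Segments drawn: 6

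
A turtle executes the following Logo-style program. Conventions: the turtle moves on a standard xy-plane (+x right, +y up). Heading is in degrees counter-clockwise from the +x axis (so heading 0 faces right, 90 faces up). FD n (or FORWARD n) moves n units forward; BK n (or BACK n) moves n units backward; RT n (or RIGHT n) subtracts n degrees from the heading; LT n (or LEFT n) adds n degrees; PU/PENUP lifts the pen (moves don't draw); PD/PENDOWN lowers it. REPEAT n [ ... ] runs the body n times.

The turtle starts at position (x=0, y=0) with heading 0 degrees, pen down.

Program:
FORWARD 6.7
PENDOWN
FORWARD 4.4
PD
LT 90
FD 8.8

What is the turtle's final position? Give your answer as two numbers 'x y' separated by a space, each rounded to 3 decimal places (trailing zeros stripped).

Executing turtle program step by step:
Start: pos=(0,0), heading=0, pen down
FD 6.7: (0,0) -> (6.7,0) [heading=0, draw]
PD: pen down
FD 4.4: (6.7,0) -> (11.1,0) [heading=0, draw]
PD: pen down
LT 90: heading 0 -> 90
FD 8.8: (11.1,0) -> (11.1,8.8) [heading=90, draw]
Final: pos=(11.1,8.8), heading=90, 3 segment(s) drawn

Answer: 11.1 8.8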